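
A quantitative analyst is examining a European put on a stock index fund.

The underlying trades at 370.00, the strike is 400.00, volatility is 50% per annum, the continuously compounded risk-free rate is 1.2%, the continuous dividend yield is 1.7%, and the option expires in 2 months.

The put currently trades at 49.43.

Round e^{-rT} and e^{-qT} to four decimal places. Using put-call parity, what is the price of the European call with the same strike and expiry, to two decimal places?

19.19

exp(−qT) = exp(−0.017·0.1667) = 0.9972;  exp(−rT) = exp(−0.012·0.1667) = 0.9980
Put-call parity: C − P = S·e^(−qT) − K·e^(−rT) = 370·0.9972 − 400·0.9980 = 368.9640 − 399.2000 = -30.2360
C = P + (C − P) = 49.43 + (-30.2360) = 19.1940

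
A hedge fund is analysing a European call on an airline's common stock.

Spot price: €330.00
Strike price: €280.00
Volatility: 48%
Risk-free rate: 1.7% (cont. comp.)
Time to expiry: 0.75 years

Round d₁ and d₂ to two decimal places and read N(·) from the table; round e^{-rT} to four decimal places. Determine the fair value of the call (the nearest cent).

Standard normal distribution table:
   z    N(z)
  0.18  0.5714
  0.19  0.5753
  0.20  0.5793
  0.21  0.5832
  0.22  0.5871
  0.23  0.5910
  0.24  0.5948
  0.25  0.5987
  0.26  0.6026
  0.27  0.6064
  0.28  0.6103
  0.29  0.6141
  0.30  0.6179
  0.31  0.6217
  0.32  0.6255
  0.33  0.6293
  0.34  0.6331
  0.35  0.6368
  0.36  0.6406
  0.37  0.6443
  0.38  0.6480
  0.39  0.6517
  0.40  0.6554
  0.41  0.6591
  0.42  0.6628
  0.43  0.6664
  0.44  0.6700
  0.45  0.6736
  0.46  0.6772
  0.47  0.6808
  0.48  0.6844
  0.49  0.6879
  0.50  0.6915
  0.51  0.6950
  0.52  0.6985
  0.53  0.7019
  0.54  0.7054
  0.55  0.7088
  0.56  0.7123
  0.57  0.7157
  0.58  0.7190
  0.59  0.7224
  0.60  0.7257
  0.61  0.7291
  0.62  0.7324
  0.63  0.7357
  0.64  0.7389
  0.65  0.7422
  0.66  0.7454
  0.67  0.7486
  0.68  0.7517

€80.48

T = 0.75;  σ√T = 0.4157
d₁ = [ln(330/280) + (0.017 + 0.48²/2)·0.75] / 0.4157 = [0.1643 + 0.0991] / 0.4157 = 0.6338 → 0.63
d₂ = d₁ − σ√T = 0.6338 − 0.4157 = 0.2181 → 0.22
exp(−rT) = exp(−0.017·0.75) = 0.9873
C = 330·N(0.63) − 280·0.9873·N(0.22) = 330·0.7357 − 280·0.9873·0.5871 = 242.7810 − 162.3003 = 80.4807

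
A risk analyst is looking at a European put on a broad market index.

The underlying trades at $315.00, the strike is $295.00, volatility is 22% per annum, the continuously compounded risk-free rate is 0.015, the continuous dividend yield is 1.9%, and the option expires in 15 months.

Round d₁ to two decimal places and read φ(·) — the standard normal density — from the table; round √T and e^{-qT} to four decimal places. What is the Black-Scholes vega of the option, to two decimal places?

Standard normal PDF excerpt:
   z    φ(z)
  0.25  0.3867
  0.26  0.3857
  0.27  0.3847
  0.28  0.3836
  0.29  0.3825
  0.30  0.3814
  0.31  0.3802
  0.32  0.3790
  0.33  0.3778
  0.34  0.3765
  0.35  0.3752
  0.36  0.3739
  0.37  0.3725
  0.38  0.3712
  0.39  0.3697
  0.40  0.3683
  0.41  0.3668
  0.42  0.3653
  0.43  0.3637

128.10

σ√T = 0.22 × 1.1180 = 0.2460
d₁ = [ln(315/295) + (0.015 − 0.019 + 0.22²/2)·1.25] / 0.2460 = [0.0656 + 0.0252] / 0.2460 = 0.3693 ≈ 0.37
√T = √1.25 = 1.1180
φ(d₁) = φ(0.37) = 0.3725
exp(−qT) = exp(−0.019·1.25) = 0.9765
vega = S·exp(−qT)·φ(d₁)·√T = 315·0.9765·0.3725·1.1180 = 128.1005
(Vega is the same for a European call and put with the same parameters.)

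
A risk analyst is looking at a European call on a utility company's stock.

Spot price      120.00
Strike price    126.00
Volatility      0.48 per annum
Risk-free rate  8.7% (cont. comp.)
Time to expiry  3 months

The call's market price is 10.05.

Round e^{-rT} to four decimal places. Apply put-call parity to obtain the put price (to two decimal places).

exp(−rT) = exp(−0.087·0.25) = 0.9785
Put-call parity: C − P = S − K·e^(−rT) = 120 − 126·0.9785 = 120 − 123.2910 = -3.2910
P = C − (C − P) = 10.05 − (-3.2910) = 13.3410

13.34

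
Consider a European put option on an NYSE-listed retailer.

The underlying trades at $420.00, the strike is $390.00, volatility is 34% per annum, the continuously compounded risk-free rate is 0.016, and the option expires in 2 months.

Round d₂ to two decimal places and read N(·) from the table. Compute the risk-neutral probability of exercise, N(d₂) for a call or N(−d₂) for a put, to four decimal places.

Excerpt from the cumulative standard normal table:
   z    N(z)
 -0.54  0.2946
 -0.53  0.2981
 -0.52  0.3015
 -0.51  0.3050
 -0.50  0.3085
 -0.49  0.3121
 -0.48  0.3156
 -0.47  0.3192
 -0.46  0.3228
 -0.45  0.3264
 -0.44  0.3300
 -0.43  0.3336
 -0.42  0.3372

T = 0.1667;  σ√T = 0.1388
ln(S/K) + (r + σ²/2)T = ln(420/390) + (0.016 + 0.34²/2)·0.1667 = 0.0741 + 0.0123 = 0.0864
d₁ = 0.0864 / 0.1388 = 0.6225 which rounds to 0.62
d₂ = d₁ − σ√T = 0.6225 − 0.1388 = 0.4837 which rounds to 0.48
Risk-neutral Pr[S_T < K] = N(−d₂) = N(-0.48) = 0.3156

0.3156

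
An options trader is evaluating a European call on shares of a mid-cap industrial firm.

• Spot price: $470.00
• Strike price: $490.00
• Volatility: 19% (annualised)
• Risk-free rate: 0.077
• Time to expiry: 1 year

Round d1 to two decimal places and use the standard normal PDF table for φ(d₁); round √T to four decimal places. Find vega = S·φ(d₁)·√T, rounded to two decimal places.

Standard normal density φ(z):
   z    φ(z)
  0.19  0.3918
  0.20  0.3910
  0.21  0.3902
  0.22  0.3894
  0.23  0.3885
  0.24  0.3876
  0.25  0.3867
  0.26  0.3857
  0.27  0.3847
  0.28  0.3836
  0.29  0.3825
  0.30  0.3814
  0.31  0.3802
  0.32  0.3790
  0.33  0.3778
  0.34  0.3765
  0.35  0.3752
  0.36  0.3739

180.29

σ√T = 0.19·√1 = 0.1900
ln(S/K) + (r + σ²/2)T = ln(470/490) + (0.077 + 0.19²/2)·1 = -0.0417 + 0.0950 = 0.0534
d₁ = 0.0534 / 0.1900 = 0.2809 ≈ 0.28
√T = √1 = 1.0000
φ(d₁) = φ(0.28) = 0.3836
vega = S·φ(d₁)·√T = 470·0.3836·1.0000 = 180.2920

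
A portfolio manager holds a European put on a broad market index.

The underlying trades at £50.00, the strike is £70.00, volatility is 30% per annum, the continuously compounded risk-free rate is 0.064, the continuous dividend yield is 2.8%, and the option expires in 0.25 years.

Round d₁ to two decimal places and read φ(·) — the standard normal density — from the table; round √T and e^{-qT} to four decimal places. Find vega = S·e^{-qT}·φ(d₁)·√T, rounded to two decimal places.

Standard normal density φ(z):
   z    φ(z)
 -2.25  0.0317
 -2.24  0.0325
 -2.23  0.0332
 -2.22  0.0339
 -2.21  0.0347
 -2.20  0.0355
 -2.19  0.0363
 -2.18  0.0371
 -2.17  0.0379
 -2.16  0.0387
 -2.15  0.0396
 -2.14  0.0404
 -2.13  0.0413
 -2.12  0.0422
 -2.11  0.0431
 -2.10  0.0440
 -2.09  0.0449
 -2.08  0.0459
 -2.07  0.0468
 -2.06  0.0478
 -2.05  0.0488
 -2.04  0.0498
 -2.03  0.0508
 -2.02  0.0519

1.07

T = 0.25;  σ√T = 0.1500
d₁ = [ln(50/70) + (0.064 − 0.028 + 0.3²/2)·0.25] / 0.1500 = [-0.3365 + 0.0203] / 0.1500 = -2.1081 → -2.11
√T = √0.25 = 0.5000
φ(d₁) = φ(-2.11) = 0.0431
exp(−qT) = exp(−0.028·0.25) = 0.9930
vega = S·exp(−qT)·φ(d₁)·√T = 50·0.9930·0.0431·0.5000 = 1.0700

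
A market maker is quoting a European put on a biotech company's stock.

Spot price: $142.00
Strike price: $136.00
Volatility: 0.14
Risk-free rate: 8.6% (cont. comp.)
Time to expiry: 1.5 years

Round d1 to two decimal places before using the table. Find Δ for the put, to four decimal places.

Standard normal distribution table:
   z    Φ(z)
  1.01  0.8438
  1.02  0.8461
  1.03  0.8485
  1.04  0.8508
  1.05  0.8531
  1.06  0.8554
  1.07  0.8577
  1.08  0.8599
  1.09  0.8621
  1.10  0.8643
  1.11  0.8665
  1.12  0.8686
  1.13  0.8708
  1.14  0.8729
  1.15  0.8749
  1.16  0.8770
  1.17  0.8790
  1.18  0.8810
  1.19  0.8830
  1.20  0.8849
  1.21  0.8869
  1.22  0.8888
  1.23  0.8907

T = 1.5;  σ√T = 0.1715
d₁ = [ln(142/136) + (0.086 + ½·0.14²)·1.5] / (σ√T) = (0.0432 + 0.1437) / 0.1715 = 1.0899 → 1.09
N(d₁) = N(1.09) = 0.8621
Δ_put = N(d₁) − 1 = 0.8621 − 1 = -0.1379

-0.1379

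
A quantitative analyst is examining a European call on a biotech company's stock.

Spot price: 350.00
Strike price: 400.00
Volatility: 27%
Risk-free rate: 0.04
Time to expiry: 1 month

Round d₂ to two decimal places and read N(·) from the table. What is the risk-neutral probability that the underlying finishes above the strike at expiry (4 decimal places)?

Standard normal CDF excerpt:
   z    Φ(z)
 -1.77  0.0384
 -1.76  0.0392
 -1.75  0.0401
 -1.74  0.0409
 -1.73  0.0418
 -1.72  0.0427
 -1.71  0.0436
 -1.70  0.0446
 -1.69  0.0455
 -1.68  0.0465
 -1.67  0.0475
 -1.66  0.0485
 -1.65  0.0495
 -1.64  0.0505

0.0436

σ√T = 0.27·√0.08333 = 0.0779
d₁ = [ln(350/400) + (0.04 + 0.27²/2)·0.08333] / 0.0779 = [-0.1335 + 0.0064] / 0.0779 = -1.6315 ⇒ -1.63
d₂ = d₁ − σ√T = -1.6315 − 0.0779 = -1.7094 ⇒ -1.71
Pr(exercise) under Q = N(d₂) = 0.0436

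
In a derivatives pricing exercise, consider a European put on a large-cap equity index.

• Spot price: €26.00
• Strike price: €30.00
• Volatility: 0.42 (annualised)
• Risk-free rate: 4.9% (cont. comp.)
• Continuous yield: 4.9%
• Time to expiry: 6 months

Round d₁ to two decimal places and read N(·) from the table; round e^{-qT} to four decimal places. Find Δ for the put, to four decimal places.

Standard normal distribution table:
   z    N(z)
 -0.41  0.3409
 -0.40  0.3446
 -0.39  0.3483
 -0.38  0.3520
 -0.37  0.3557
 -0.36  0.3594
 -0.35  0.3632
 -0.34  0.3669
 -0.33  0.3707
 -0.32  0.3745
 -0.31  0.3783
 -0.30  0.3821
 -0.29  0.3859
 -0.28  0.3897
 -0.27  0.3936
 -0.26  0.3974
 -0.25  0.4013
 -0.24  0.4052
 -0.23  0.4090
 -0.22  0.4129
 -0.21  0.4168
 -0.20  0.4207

σ√T = 0.42·√0.5 = 0.2970
d₁ = [ln(26/30) + (0.049 − 0.049 + 0.42²/2)·0.5] / 0.2970 = [-0.1431 + 0.0441] / 0.2970 = -0.3334 → -0.33
N(d₁) = N(-0.33) = 0.3707
Δ_put = exp(−qT)·(N(d₁) − 1) = 0.9758·(0.3707 − 1) = -0.6141

-0.6141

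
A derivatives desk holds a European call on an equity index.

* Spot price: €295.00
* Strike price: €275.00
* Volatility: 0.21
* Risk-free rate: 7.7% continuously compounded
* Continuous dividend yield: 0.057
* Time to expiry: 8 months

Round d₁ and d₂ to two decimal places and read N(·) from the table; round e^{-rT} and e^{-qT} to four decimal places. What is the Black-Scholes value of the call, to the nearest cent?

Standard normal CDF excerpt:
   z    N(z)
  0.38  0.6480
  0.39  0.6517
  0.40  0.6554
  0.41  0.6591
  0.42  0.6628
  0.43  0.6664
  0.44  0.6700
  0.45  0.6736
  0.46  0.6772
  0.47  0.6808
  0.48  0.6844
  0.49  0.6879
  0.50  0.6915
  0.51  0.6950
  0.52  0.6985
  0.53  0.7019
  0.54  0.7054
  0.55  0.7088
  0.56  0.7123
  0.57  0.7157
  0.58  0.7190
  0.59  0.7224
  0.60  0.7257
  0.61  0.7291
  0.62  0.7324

T = 0.6667;  σ√T = 0.1715
d₁ = [ln(295/275) + (0.077 − 0.057 + 0.21²/2)·0.6667] / 0.1715 = [0.0702 + 0.0280] / 0.1715 = 0.5729 which rounds to 0.57
d₂ = d₁ − σ√T = 0.5729 − 0.1715 = 0.4015 which rounds to 0.40
exp(−qT) = exp(−0.057·0.6667) = 0.9627;  exp(−rT) = exp(−0.077·0.6667) = 0.9500
N(d₁) = N(0.57) = 0.7157;  N(d₂) = N(0.40) = 0.6554
C = 295·0.9627·0.7157 − 275·0.9500·0.6554 = 203.2563 − 171.2233 = 32.0330

€32.03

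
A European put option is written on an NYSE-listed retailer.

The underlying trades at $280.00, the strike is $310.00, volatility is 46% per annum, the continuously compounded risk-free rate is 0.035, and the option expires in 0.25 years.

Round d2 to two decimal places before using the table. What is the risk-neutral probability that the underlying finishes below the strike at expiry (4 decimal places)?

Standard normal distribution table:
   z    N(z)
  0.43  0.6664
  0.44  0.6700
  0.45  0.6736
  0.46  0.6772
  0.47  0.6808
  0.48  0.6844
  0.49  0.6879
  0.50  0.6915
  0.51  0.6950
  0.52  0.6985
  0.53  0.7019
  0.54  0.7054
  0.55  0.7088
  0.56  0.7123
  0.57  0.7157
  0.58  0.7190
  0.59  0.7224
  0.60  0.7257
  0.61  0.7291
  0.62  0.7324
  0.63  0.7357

σ√T = 0.46·√0.25 = 0.2300
d₁ = [ln(280/310) + (0.035 + ½·0.46²)·0.25] / (σ√T) = (-0.1018 + 0.0352) / 0.2300 = -0.2895 ⇒ -0.29
d₂ = -0.2895 − 0.2300 = -0.5195 ⇒ -0.52
Risk-neutral Pr[S_T < K] = N(−d₂) = N(0.52) = 0.6985

0.6985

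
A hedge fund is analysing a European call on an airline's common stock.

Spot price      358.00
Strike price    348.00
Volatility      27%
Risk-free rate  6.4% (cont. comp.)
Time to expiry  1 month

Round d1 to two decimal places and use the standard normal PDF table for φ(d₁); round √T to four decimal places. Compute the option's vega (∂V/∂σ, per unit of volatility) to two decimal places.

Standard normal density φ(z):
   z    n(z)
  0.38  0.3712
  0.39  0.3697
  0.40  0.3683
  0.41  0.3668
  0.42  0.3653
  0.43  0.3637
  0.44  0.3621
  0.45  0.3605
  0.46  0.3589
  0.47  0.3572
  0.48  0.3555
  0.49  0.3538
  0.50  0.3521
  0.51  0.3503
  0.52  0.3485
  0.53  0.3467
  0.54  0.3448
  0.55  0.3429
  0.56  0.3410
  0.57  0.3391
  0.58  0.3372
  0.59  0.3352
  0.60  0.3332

T = 0.08333;  σ√T = 0.0779
d₁ = [ln(358/348) + (0.064 + ½·0.27²)·0.08333] / (σ√T) = (0.0283 + 0.0084) / 0.0779 = 0.4709 → 0.47
√T = √0.08333 = 0.2887
φ(d₁) = φ(0.47) = 0.3572
vega = S·φ(d₁)·√T = 358·0.3572·0.2887 = 36.9183

36.92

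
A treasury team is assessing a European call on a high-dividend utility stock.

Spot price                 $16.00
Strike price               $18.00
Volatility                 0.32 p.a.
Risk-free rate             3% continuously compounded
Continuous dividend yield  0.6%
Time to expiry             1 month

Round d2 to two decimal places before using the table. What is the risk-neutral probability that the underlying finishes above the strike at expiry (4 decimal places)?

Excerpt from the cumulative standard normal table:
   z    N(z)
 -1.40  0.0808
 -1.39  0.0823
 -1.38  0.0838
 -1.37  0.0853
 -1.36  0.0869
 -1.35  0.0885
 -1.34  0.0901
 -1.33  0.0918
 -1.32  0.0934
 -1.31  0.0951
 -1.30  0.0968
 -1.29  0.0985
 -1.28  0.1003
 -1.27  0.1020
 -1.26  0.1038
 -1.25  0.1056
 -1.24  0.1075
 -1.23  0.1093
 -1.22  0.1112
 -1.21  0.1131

σ√T = 0.32·√0.08333 = 0.0924
d₁ = [ln(16/18) + (0.03 − 0.006 + 0.32²/2)·0.08333] / 0.0924 = [-0.1178 + 0.0063] / 0.0924 = -1.2072 ≈ -1.21
d₂ = d₁ − σ√T = -1.2072 − 0.0924 = -1.2996 ≈ -1.30
Risk-neutral Pr[S_T > K] = N(d₂) = N(-1.30) = 0.0968

0.0968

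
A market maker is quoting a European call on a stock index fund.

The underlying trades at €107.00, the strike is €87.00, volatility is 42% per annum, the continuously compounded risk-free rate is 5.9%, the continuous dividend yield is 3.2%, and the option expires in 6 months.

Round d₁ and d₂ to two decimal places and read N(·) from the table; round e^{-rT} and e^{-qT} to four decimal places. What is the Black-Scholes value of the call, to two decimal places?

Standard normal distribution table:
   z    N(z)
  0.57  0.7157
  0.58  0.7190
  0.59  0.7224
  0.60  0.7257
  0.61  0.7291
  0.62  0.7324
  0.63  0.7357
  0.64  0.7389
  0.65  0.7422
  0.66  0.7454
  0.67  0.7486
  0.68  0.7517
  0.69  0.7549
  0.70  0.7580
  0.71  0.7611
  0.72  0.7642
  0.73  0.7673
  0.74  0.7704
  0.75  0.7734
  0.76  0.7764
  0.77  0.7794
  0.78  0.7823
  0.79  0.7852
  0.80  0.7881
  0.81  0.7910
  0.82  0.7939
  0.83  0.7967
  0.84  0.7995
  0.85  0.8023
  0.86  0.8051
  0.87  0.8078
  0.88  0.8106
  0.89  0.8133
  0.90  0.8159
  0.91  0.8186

€24.62

σ√T = 0.42·√0.5 = 0.2970
d₁ = [ln(107/87) + (0.059 − 0.032 + 0.42²/2)·0.5] / 0.2970 = [0.2069 + 0.0576] / 0.2970 = 0.8907 which rounds to 0.89
d₂ = d₁ − σ√T = 0.8907 − 0.2970 = 0.5937 which rounds to 0.59
e^(−qT) = e^(−0.032·0.5) = 0.9841;  e^(−rT) = e^(−0.059·0.5) = 0.9709
N(d₁) = N(0.89) = 0.8133;  N(d₂) = N(0.59) = 0.7224
C = 107·0.9841·0.8133 − 87·0.9709·0.7224 = 85.6394 − 61.0199 = 24.6195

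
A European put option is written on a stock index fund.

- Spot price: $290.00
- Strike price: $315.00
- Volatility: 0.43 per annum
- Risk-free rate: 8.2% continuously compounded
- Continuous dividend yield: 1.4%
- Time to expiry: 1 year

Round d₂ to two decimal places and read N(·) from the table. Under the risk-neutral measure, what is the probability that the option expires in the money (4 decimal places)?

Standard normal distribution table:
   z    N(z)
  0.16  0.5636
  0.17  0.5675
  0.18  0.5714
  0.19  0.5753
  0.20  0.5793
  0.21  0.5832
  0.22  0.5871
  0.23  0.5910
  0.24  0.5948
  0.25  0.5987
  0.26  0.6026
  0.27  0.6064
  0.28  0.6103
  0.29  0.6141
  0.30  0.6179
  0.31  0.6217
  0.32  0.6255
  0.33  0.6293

T = 1;  σ√T = 0.4300
ln(S/K) + (r − q + σ²/2)T = ln(290/315) + (0.082 − 0.014 + 0.43²/2)·1 = -0.0827 + 0.1604 = 0.0778
d₁ = 0.0778 / 0.4300 = 0.1808 ≈ 0.18
d₂ = d₁ − σ√T = 0.1808 − 0.4300 = -0.2492 ≈ -0.25
Risk-neutral Pr[S_T < K] = N(−d₂) = N(0.25) = 0.5987

0.5987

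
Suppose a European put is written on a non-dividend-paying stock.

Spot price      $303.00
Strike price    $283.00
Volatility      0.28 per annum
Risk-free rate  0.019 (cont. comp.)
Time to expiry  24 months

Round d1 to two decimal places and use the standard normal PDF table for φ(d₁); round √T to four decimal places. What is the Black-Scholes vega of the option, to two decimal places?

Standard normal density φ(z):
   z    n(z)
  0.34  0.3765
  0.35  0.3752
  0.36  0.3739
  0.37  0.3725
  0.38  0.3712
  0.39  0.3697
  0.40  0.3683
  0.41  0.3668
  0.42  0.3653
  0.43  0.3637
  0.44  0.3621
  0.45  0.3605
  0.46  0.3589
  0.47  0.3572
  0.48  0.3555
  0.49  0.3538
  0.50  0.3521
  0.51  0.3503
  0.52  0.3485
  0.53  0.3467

153.06

σ√T = 0.28·√2 = 0.3960
d₁ = [ln(303/283) + (0.019 + 0.28²/2)·2] / 0.3960 = [0.0683 + 0.1164] / 0.3960 = 0.4664 → 0.47
√T = √2 = 1.4142
φ(d₁) = φ(0.47) = 0.3572
vega = S·φ(d₁)·√T = 303·0.3572·1.4142 = 153.0611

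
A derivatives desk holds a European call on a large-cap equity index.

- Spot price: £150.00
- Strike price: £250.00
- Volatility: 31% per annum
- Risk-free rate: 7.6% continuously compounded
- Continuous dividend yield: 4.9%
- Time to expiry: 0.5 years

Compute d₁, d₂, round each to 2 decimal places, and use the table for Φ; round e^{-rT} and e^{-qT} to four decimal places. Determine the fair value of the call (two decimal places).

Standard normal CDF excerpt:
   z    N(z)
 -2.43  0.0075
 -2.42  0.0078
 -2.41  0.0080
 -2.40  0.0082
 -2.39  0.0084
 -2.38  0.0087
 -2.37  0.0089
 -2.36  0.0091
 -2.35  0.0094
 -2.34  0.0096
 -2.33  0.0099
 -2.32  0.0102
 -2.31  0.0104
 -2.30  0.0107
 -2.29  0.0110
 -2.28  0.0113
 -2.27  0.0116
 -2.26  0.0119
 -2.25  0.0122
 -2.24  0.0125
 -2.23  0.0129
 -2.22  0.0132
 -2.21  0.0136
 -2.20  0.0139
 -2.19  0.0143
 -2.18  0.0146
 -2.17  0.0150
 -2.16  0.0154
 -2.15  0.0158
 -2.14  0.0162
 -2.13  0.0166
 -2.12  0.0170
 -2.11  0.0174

T = 0.5;  σ√T = 0.2192
d₁ = [ln(150/250) + (0.076 − 0.049 + ½·0.31²)·0.5] / (σ√T) = (-0.5108 + 0.0375) / 0.2192 = -2.1592 → -2.16
d₂ = -2.1592 − 0.2192 = -2.3784 → -2.38
exp(−qT) = exp(−0.049·0.5) = 0.9758;  exp(−rT) = exp(−0.076·0.5) = 0.9627
N(d₁) = N(-2.16) = 0.0154;  N(d₂) = N(-2.38) = 0.0087
C = 150·0.9758·0.0154 − 250·0.9627·0.0087 = 2.2541 − 2.0939 = 0.1602

£0.16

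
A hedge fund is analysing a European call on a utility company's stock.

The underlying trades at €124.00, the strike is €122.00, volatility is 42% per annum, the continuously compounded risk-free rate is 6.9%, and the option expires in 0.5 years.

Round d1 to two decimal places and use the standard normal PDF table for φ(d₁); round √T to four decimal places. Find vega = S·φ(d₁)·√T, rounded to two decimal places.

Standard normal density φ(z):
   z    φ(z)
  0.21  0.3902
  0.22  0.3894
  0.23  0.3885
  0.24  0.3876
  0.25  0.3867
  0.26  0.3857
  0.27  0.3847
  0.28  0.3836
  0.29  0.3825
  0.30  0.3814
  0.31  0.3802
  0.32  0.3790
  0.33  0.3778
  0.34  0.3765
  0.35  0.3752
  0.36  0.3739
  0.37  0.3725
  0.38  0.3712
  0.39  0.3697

33.23

T = 0.5;  σ√T = 0.2970
d₁ = [ln(124/122) + (0.069 + 0.42²/2)·0.5] / 0.2970 = [0.0163 + 0.0786] / 0.2970 = 0.3194 ⇒ 0.32
√T = √0.5 = 0.7071
φ(d₁) = φ(0.32) = 0.3790
vega = S·φ(d₁)·√T = 124·0.3790·0.7071 = 33.2309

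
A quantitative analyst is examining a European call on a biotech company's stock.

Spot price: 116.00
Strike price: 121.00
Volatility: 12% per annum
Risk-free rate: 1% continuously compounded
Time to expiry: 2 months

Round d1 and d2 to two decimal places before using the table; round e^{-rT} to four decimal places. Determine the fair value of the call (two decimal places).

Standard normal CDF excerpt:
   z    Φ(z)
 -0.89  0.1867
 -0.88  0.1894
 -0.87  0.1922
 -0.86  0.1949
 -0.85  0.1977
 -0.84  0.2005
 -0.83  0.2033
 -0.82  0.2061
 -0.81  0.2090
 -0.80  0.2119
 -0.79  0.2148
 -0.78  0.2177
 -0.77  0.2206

0.70

T = 0.1667;  σ√T = 0.0490
ln(S/K) + (r + σ²/2)T = ln(116/121) + (0.01 + 0.12²/2)·0.1667 = -0.0422 + 0.0029 = -0.0393
d₁ = -0.0393 / 0.0490 = -0.8029 → -0.80
d₂ = d₁ − σ√T = -0.8029 − 0.0490 = -0.8519 → -0.85
e^(−rT) = e^(−0.01·0.1667) = 0.9983
C = 116·N(-0.80) − 121·0.9983·N(-0.85) = 116·0.2119 − 121·0.9983·0.1977 = 24.5804 − 23.8810 = 0.6994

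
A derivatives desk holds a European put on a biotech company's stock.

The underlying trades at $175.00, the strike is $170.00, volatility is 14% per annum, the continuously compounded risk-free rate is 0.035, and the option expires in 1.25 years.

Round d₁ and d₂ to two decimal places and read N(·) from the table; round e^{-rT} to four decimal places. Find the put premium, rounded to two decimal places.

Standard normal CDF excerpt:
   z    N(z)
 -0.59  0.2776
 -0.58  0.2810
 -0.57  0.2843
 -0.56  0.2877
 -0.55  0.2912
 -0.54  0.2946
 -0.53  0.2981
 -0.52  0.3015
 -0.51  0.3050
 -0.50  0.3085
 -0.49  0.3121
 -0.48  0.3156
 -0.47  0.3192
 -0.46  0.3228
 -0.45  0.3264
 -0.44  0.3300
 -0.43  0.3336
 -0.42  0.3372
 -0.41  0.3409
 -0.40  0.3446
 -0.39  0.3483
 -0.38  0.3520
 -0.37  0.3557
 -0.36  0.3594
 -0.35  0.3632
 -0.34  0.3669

$5.12

σ√T = 0.14·√1.25 = 0.1565
ln(S/K) + (r + σ²/2)T = ln(175/170) + (0.035 + 0.14²/2)·1.25 = 0.0290 + 0.0560 = 0.0850
d₁ = 0.0850 / 0.1565 = 0.5430 ⇒ 0.54
d₂ = d₁ − σ√T = 0.5430 − 0.1565 = 0.3864 ⇒ 0.39
e^(−rT) = e^(−0.035·1.25) = 0.9572
N(−d₂) = N(-0.39) = 0.3483;  N(−d₁) = N(-0.54) = 0.2946
P = 170·0.9572·0.3483 − 175·0.2946 = 56.6768 − 51.5550 = 5.1218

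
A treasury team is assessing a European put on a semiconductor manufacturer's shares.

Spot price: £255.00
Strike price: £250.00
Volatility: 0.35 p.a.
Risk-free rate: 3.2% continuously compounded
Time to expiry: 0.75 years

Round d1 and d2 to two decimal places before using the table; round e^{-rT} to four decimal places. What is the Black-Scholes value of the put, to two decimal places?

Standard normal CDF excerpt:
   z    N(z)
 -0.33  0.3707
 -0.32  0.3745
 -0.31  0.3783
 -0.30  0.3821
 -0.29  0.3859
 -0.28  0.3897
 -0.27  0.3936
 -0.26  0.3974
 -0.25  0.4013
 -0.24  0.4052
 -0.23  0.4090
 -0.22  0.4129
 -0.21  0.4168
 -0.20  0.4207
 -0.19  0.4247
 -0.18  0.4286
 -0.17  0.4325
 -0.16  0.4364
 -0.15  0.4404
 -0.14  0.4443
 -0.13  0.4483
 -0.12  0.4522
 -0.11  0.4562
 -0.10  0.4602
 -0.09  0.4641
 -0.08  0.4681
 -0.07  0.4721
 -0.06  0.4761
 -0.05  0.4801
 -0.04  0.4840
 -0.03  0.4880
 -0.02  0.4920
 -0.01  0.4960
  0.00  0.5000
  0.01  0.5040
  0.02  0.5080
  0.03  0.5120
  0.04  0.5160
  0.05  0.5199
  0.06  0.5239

£25.58

σ√T = 0.35·√0.75 = 0.3031
d₁ = [ln(255/250) + (0.032 + ½·0.35²)·0.75] / (σ√T) = (0.0198 + 0.0699) / 0.3031 = 0.2961 ≈ 0.30
d₂ = 0.2961 − 0.3031 = -0.0070 ≈ -0.01
exp(−rT) = exp(−0.032·0.75) = 0.9763
N(−d₂) = N(0.01) = 0.5040;  N(−d₁) = N(-0.30) = 0.3821
P = 250·0.9763·0.5040 − 255·0.3821 = 123.0138 − 97.4355 = 25.5783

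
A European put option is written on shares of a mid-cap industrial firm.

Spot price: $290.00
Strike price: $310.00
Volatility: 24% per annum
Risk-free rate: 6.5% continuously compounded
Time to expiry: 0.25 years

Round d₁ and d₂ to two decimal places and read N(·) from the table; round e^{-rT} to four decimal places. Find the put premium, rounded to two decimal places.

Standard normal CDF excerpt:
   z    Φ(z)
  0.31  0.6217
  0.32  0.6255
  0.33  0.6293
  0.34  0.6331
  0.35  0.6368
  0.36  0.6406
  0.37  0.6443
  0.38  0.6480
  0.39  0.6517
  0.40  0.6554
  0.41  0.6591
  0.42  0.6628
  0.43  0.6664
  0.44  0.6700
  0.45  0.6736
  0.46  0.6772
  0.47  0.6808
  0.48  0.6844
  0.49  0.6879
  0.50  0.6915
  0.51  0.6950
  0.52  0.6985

$22.97

T = 0.25;  σ√T = 0.1200
d₁ = [ln(290/310) + (0.065 + 0.24²/2)·0.25] / 0.1200 = [-0.0667 + 0.0234] / 0.1200 = -0.3603 → -0.36
d₂ = d₁ − σ√T = -0.3603 − 0.1200 = -0.4803 → -0.48
exp(−rT) = exp(−0.065·0.25) = 0.9839
N(−d₂) = N(0.48) = 0.6844;  N(−d₁) = N(0.36) = 0.6406
P = 310·0.9839·0.6844 − 290·0.6406 = 208.7482 − 185.7740 = 22.9742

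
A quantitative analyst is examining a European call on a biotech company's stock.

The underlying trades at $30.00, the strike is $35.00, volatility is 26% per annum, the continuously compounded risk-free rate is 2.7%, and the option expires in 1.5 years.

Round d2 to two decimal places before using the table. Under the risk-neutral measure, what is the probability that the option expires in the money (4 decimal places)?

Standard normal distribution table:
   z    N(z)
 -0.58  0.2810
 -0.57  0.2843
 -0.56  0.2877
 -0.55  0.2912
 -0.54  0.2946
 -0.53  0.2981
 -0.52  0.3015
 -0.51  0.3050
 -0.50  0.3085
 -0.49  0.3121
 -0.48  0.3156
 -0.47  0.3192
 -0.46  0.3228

0.3015

T = 1.5;  σ√T = 0.3184
d₁ = [ln(30/35) + (0.027 + 0.26²/2)·1.5] / 0.3184 = [-0.1542 + 0.0912] / 0.3184 = -0.1977 ⇒ -0.20
d₂ = d₁ − σ√T = -0.1977 − 0.3184 = -0.5161 ⇒ -0.52
Risk-neutral Pr[S_T > K] = N(d₂) = N(-0.52) = 0.3015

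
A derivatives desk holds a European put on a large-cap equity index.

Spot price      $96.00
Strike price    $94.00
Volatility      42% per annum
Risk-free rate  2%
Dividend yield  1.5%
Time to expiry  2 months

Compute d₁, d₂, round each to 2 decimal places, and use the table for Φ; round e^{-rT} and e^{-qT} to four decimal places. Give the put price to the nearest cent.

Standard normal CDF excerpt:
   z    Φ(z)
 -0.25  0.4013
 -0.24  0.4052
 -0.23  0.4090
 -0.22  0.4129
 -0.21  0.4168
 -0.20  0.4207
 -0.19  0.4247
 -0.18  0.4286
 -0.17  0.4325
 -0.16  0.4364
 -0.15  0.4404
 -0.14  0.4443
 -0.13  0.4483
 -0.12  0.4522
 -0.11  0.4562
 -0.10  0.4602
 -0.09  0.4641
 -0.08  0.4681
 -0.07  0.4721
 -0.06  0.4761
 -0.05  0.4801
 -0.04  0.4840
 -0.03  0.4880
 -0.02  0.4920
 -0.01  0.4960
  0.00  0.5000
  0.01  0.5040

$5.43

σ√T = 0.42·√0.1667 = 0.1715
d₁ = [ln(96/94) + (0.02 − 0.015 + 0.42²/2)·0.1667] / 0.1715 = [0.0211 + 0.0155] / 0.1715 = 0.2134 which rounds to 0.21
d₂ = d₁ − σ√T = 0.2134 − 0.1715 = 0.0419 which rounds to 0.04
e^(−qT) = e^(−0.015·0.1667) = 0.9975;  e^(−rT) = e^(−0.02·0.1667) = 0.9967
P = 94·0.9967·N(-0.04) − 96·0.9975·N(-0.21) = 94·0.9967·0.4840 − 96·0.9975·0.4168 = 45.3459 − 39.9128 = 5.4331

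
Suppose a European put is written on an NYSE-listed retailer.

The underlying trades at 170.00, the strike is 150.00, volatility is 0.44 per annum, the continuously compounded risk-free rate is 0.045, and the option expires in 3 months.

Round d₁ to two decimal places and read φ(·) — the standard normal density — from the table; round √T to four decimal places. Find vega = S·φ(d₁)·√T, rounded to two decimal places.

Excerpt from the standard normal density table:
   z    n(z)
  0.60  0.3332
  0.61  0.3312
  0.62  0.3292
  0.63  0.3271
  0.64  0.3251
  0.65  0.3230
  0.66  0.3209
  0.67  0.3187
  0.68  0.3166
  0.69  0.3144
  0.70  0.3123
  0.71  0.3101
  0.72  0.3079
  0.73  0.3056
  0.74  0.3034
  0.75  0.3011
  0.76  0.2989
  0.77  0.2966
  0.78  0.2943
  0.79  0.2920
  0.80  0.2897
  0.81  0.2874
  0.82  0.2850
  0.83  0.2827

25.98

T = 0.25;  σ√T = 0.2200
d₁ = [ln(170/150) + (0.045 + ½·0.44²)·0.25] / (σ√T) = (0.1252 + 0.0354) / 0.2200 = 0.7301 → 0.73
√T = √0.25 = 0.5000
φ(d₁) = φ(0.73) = 0.3056
vega = S·φ(d₁)·√T = 170·0.3056·0.5000 = 25.9760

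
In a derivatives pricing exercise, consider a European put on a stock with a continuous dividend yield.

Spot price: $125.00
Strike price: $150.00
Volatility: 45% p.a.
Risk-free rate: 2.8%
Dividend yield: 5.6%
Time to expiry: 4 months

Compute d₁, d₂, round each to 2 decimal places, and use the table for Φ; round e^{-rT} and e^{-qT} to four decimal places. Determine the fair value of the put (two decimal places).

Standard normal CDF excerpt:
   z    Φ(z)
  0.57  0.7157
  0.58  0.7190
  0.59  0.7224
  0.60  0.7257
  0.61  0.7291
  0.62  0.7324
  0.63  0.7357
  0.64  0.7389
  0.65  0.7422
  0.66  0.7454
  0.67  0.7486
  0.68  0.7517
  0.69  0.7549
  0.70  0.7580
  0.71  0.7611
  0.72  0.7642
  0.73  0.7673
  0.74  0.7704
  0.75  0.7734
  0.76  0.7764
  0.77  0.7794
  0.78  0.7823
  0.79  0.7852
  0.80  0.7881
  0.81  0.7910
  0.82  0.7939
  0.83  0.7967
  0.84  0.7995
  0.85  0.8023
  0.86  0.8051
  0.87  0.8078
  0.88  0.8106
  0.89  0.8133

σ√T = 0.45·√0.3333 = 0.2598
ln(S/K) + (r − q + σ²/2)T = ln(125/150) + (0.028 − 0.056 + 0.45²/2)·0.3333 = -0.1823 + 0.0244 = -0.1579
d₁ = -0.1579 / 0.2598 = -0.6078 which rounds to -0.61
d₂ = d₁ − σ√T = -0.6078 − 0.2598 = -0.8676 which rounds to -0.87
e^(−qT) = e^(−0.056·0.3333) = 0.9815;  e^(−rT) = e^(−0.028·0.3333) = 0.9907
N(−d₂) = N(0.87) = 0.8078;  N(−d₁) = N(0.61) = 0.7291
P = 150·0.9907·0.8078 − 125·0.9815·0.7291 = 120.0431 − 89.4515 = 30.5917

$30.59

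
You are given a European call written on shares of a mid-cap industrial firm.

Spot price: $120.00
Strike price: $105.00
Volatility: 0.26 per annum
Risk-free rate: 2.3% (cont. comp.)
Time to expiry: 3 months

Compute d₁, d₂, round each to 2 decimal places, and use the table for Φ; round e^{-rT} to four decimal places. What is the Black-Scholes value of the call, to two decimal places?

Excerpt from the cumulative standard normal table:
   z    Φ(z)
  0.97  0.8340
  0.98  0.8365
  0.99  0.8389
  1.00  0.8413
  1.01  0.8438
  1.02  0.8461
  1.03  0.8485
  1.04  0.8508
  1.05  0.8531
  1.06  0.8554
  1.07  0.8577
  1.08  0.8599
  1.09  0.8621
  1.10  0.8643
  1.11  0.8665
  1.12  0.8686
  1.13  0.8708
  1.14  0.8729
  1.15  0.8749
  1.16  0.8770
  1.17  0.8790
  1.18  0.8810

$16.65

T = 0.25;  σ√T = 0.1300
d₁ = [ln(120/105) + (0.023 + 0.26²/2)·0.25] / 0.1300 = [0.1335 + 0.0142] / 0.1300 = 1.1364 which rounds to 1.14
d₂ = d₁ − σ√T = 1.1364 − 0.1300 = 1.0064 which rounds to 1.01
e^(−rT) = e^(−0.023·0.25) = 0.9943
N(d₁) = N(1.14) = 0.8729;  N(d₂) = N(1.01) = 0.8438
C = 120·0.8729 − 105·0.9943·0.8438 = 104.7480 − 88.0940 = 16.6540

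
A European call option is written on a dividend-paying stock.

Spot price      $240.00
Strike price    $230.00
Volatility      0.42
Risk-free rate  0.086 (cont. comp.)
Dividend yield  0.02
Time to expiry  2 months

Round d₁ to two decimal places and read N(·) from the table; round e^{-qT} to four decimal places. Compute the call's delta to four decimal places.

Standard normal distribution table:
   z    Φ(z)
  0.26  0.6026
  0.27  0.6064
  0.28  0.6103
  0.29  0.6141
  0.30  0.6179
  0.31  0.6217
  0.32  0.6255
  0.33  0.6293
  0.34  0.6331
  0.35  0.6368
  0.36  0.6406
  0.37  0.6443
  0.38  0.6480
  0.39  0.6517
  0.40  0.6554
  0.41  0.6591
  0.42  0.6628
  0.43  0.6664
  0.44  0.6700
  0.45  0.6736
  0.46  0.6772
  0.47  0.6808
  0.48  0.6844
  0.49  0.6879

0.6532

σ√T = 0.42 × 0.4082 = 0.1715
d₁ = [ln(240/230) + (0.086 − 0.02 + ½·0.42²)·0.1667] / (σ√T) = (0.0426 + 0.0257) / 0.1715 = 0.3981 which rounds to 0.40
N(d₁) = N(0.40) = 0.6554
Δ_call = exp(−qT)·N(d₁) = 0.9967·0.6554 = 0.6532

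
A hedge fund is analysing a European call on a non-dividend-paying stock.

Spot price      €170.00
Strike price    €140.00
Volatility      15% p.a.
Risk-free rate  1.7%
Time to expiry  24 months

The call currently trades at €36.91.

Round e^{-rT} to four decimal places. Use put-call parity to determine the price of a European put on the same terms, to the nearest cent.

€2.23

exp(−rT) = exp(−0.017·2) = 0.9666
Put-call parity: C − P = S − K·e^(−rT) = 170 − 140·0.9666 = 170 − 135.3240 = 34.6760
P = C − (C − P) = 36.91 − (34.6760) = 2.2340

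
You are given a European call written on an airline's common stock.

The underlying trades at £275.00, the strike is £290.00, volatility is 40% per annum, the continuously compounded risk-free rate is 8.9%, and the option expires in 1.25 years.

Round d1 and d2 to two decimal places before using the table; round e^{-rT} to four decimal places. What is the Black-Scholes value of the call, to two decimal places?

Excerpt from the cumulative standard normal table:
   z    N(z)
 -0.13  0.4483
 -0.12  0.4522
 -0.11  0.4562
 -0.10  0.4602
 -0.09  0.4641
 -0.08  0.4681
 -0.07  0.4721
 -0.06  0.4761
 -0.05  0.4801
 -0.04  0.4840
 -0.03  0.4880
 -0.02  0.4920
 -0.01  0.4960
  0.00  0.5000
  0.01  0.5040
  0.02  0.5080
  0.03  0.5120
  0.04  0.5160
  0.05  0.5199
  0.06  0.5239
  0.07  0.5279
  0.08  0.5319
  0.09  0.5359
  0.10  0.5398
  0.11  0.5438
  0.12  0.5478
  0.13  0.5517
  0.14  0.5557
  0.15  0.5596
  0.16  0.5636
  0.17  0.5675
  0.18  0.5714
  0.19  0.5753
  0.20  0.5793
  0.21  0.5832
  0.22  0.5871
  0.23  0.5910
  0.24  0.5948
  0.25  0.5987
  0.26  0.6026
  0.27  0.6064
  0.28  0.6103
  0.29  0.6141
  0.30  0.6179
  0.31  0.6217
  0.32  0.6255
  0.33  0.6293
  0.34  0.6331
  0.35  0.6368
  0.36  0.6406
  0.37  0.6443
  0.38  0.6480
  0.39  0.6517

σ√T = 0.4·√1.25 = 0.4472
d₁ = [ln(275/290) + (0.089 + 0.4²/2)·1.25] / 0.4472 = [-0.0531 + 0.2113] / 0.4472 = 0.3536 → 0.35
d₂ = d₁ − σ√T = 0.3536 − 0.4472 = -0.0936 → -0.09
exp(−rT) = exp(−0.089·1.25) = 0.8947
C = 275·N(0.35) − 290·0.8947·N(-0.09) = 275·0.6368 − 290·0.8947·0.4641 = 175.1200 − 120.4168 = 54.7032

£54.70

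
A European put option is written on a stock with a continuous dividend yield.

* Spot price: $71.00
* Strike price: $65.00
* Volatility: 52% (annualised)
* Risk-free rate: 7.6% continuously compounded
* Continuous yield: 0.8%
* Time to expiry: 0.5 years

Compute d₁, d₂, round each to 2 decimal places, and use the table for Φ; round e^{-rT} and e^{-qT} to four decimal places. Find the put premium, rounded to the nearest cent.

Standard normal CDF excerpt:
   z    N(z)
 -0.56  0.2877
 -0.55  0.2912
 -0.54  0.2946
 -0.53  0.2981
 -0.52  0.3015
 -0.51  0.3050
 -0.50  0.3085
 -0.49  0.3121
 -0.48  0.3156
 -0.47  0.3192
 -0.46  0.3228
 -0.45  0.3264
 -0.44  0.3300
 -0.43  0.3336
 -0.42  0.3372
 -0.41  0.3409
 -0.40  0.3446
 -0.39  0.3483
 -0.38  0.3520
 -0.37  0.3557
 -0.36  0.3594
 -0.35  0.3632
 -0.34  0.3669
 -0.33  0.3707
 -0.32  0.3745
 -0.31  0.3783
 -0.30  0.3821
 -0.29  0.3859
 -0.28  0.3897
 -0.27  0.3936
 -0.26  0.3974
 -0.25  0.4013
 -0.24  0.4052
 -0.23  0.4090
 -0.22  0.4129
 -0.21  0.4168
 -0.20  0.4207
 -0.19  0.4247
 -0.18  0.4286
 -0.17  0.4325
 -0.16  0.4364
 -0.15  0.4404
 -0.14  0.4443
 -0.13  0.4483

σ√T = 0.52·√0.5 = 0.3677
d₁ = [ln(71/65) + (0.076 − 0.008 + ½·0.52²)·0.5] / (σ√T) = (0.0883 + 0.1016) / 0.3677 = 0.5164 ≈ 0.52
d₂ = 0.5164 − 0.3677 = 0.1487 ≈ 0.15
e^(−qT) = e^(−0.008·0.5) = 0.9960;  e^(−rT) = e^(−0.076·0.5) = 0.9627
N(−d₂) = N(-0.15) = 0.4404;  N(−d₁) = N(-0.52) = 0.3015
P = 65·0.9627·0.4404 − 71·0.9960·0.3015 = 27.5583 − 21.3209 = 6.2374

$6.24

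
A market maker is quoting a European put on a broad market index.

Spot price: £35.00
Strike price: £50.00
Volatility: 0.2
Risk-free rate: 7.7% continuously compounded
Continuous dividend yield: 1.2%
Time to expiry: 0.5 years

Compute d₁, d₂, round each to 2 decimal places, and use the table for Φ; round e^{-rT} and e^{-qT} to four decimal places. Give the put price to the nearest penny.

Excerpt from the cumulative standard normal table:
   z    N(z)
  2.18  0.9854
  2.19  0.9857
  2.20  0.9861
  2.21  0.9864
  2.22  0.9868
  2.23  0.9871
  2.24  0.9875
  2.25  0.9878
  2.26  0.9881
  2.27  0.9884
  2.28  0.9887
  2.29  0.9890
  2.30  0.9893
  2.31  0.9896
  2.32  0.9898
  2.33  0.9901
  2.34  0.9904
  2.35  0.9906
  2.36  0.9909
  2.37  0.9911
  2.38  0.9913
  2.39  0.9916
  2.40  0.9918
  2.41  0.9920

£13.34

σ√T = 0.2 × 0.7071 = 0.1414
d₁ = [ln(35/50) + (0.077 − 0.012 + 0.2²/2)·0.5] / 0.1414 = [-0.3567 + 0.0425] / 0.1414 = -2.2216 → -2.22
d₂ = d₁ − σ√T = -2.2216 − 0.1414 = -2.3630 → -2.36
exp(−qT) = exp(−0.012·0.5) = 0.9940;  exp(−rT) = exp(−0.077·0.5) = 0.9622
N(−d₂) = N(2.36) = 0.9909;  N(−d₁) = N(2.22) = 0.9868
P = 50·0.9622·0.9909 − 35·0.9940·0.9868 = 47.6722 − 34.3308 = 13.3414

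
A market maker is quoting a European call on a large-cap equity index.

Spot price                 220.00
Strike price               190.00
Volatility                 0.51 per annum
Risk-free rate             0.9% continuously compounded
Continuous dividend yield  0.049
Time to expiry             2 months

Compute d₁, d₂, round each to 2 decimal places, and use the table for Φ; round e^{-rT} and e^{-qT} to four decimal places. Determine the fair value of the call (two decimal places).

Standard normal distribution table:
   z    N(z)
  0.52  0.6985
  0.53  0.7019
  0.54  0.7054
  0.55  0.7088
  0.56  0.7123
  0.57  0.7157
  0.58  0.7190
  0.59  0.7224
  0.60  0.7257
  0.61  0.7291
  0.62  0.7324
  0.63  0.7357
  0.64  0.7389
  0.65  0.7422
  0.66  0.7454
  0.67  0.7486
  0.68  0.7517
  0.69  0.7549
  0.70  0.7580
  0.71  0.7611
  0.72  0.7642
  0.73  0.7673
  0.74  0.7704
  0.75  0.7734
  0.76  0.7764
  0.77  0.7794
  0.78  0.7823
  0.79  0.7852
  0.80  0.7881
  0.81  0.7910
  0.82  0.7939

34.93

σ√T = 0.51·√0.1667 = 0.2082
d₁ = [ln(220/190) + (0.009 − 0.049 + 0.51²/2)·0.1667] / 0.2082 = [0.1466 + 0.0150] / 0.2082 = 0.7762 which rounds to 0.78
d₂ = d₁ − σ√T = 0.7762 − 0.2082 = 0.5680 which rounds to 0.57
exp(−qT) = exp(−0.049·0.1667) = 0.9919;  exp(−rT) = exp(−0.009·0.1667) = 0.9985
C = 220·0.9919·N(0.78) − 190·0.9985·N(0.57) = 220·0.9919·0.7823 − 190·0.9985·0.7157 = 170.7119 − 135.7790 = 34.9329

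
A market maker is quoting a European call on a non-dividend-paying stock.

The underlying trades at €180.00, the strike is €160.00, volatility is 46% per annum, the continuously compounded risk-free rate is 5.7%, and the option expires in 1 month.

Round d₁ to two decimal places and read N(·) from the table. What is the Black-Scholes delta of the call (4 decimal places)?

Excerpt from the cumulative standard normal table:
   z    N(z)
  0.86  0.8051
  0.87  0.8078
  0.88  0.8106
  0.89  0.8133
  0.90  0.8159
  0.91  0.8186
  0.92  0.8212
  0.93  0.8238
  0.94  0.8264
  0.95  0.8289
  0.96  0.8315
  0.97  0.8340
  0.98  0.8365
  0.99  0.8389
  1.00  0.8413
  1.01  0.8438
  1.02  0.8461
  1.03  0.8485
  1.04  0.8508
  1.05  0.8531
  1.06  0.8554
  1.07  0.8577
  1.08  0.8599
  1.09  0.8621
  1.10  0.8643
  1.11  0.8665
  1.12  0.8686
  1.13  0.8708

0.8389

σ√T = 0.46·√0.08333 = 0.1328
ln(S/K) + (r + σ²/2)T = ln(180/160) + (0.057 + 0.46²/2)·0.08333 = 0.1178 + 0.0136 = 0.1313
d₁ = 0.1313 / 0.1328 = 0.9891 → 0.99
N(d₁) = N(0.99) = 0.8389
Δ_call = N(d₁) = 0.8389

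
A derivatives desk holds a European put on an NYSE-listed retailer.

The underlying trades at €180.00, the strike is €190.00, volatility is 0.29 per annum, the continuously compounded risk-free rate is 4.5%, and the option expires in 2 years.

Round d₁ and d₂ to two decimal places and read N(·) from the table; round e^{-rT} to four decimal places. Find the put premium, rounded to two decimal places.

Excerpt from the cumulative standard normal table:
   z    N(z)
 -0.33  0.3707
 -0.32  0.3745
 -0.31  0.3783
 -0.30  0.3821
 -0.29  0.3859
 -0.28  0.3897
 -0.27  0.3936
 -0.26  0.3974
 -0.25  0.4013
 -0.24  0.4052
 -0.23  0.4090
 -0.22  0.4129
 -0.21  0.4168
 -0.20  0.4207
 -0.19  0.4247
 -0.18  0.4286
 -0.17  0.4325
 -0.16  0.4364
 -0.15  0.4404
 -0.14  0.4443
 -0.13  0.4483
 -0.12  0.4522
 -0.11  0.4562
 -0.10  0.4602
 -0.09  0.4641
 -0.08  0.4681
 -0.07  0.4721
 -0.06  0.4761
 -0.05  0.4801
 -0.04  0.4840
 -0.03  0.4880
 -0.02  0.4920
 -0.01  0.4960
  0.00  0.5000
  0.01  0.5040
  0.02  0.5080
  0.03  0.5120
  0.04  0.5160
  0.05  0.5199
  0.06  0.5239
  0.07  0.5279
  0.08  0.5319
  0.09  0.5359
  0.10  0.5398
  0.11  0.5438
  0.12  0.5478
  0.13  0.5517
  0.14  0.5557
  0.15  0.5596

σ√T = 0.29·√2 = 0.4101
d₁ = [ln(180/190) + (0.045 + 0.29²/2)·2] / 0.4101 = [-0.0541 + 0.1741] / 0.4101 = 0.2927 which rounds to 0.29
d₂ = d₁ − σ√T = 0.2927 − 0.4101 = -0.1174 which rounds to -0.12
exp(−rT) = exp(−0.045·2) = 0.9139
N(−d₂) = N(0.12) = 0.5478;  N(−d₁) = N(-0.29) = 0.3859
P = 190·0.9139·0.5478 − 180·0.3859 = 95.1205 − 69.4620 = 25.6585

€25.66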